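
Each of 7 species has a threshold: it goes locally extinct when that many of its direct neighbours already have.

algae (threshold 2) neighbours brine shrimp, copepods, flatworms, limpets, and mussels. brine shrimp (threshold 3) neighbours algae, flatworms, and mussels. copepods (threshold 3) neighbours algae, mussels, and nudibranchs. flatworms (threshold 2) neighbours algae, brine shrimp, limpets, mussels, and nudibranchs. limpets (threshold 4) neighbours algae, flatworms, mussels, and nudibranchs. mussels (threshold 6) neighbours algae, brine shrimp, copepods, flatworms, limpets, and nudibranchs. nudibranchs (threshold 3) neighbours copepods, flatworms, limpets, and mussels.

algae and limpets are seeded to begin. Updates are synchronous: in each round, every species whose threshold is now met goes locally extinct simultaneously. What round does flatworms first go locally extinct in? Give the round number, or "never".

2

Round 1 — algae, limpets go locally extinct (initial).
Round 2 — checking thresholds:
  brine shrimp: 1 of 3 neighbours < 3, below threshold.
  copepods: 1 of 3 neighbours < 3, below threshold.
  flatworms: 2 of 5 neighbours ≥ 2, goes locally extinct.
  mussels: 2 of 6 neighbours < 6, below threshold.
  nudibranchs: 1 of 4 neighbours < 3, below threshold.
Round 3 — no new extinctions; cascade stops.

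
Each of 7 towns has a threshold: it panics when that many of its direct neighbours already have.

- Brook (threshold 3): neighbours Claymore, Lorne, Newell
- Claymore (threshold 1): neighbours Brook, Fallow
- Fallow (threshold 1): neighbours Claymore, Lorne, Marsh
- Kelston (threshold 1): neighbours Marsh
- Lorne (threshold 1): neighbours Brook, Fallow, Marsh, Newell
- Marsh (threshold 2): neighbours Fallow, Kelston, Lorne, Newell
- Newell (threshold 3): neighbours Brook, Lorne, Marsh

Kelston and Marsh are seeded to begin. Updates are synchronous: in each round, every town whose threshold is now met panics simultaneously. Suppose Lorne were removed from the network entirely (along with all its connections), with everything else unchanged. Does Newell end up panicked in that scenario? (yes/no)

no

With Lorne removed:
Round 1 — Kelston, Marsh panic (initial).
Round 2 — checking thresholds:
  Fallow: 1 of 2 neighbours ≥ 1, panics.
  Newell: 1 of 2 neighbours < 3, below threshold.
Round 3 — checking thresholds:
  Claymore: 1 of 2 neighbours ≥ 1, panics.
  Newell: 1 of 2 neighbours < 3, below threshold.
Round 4 — no new panics; cascade stops.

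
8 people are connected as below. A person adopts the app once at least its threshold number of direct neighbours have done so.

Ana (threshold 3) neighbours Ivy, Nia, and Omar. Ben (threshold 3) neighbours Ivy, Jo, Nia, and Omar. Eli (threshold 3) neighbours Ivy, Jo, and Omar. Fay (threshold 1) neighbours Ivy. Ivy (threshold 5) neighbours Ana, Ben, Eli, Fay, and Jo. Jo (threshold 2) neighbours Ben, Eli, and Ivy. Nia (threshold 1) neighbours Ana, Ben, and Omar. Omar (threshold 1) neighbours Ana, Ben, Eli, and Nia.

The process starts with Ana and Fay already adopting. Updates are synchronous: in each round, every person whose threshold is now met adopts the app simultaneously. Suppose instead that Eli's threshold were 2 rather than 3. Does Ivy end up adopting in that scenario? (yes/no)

no

With Eli's threshold at 2:
Round 1 — Ana, Fay adopt the app (initial).
Round 2 — checking thresholds:
  Ivy: 2 of 5 neighbours < 5, not yet.
  Nia: 1 of 3 neighbours ≥ 1, adopts the app.
  Omar: 1 of 4 neighbours ≥ 1, adopts the app.
Round 3 — no new adoptions; cascade stops.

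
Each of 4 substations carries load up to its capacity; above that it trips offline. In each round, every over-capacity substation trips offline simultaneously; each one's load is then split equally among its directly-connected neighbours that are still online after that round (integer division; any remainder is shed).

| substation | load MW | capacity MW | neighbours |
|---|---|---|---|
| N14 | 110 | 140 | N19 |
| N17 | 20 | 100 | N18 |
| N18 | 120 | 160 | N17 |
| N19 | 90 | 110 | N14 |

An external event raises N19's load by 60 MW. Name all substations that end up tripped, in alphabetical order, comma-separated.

N14, N19

Round 1 — N19 at 150 > 110. N19 trips offline.
  N19 sheds 150 MW to N14: 150 each.
    N14: 110+150 = 260 > 140
Round 2 — N14 trips offline.
  N14 sheds 260 MW: no online neighbours, lost.
No further trips.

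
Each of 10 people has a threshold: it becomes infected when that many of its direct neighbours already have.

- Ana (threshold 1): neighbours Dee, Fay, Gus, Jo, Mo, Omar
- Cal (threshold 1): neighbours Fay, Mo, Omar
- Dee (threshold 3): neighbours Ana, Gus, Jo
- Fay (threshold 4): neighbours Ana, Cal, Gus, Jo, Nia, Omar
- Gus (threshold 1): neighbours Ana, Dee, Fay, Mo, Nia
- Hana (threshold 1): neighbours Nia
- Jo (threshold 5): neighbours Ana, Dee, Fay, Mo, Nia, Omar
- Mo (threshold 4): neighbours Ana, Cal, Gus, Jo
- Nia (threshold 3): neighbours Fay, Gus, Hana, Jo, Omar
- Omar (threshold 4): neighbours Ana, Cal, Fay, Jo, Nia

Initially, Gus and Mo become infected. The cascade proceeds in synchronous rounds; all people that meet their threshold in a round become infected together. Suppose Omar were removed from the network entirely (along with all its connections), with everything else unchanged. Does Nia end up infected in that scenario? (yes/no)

With Omar removed:
Round 1 — Gus, Mo become infected (initial).
Round 2 — checking thresholds:
  Ana: 2 of 5 neighbours ≥ 1, becomes infected.
  Cal: 1 of 2 neighbours ≥ 1, becomes infected.
  Dee: 1 of 3 neighbours < 3, below threshold.
  Fay: 1 of 5 neighbours < 4, below threshold.
  Jo: 1 of 5 neighbours < 5, below threshold.
  Nia: 1 of 4 neighbours < 3, below threshold.
Round 3 — no new infections; cascade stops.

no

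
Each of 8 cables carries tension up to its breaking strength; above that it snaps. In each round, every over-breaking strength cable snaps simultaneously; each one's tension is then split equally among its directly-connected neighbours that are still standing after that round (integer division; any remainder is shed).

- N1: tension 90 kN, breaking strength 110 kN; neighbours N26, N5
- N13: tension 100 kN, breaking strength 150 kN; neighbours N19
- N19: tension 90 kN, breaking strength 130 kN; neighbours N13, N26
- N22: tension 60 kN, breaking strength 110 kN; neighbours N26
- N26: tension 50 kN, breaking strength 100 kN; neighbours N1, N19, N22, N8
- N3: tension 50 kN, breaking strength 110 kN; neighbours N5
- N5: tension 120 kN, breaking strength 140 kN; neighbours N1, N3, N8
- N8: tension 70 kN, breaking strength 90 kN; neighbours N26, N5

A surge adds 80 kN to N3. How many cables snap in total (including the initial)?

8

Round 1 — N3 at 130 > 110. N3 snaps.
  N3 sheds 130 kN to N5: 130 each.
    N5: 120+130 = 250 > 140
Round 2 — N5 snaps.
  N5 sheds 250 kN to N1, N8: 125 each.
    N1: 90+125 = 215 > 110
    N8: 70+125 = 195 > 90
Round 3 — N1, N8 snap.
  N1 sheds 215 kN to N26: 215 each.
    N26: 50+215 = 265 > 100
  N8 sheds 195 kN to N26: 195 each.
    N26: 265+195 = 460 > 100
Round 4 — N26 snaps.
  N26 sheds 460 kN to N19, N22: 230 each.
    N19: 90+230 = 320 > 130
    N22: 60+230 = 290 > 110
Round 5 — N19, N22 snap.
  N19 sheds 320 kN to N13: 320 each.
    N13: 100+320 = 420 > 150
  N22 sheds 290 kN: no online neighbours, lost.
Round 6 — N13 snaps.
  N13 sheds 420 kN: no online neighbours, lost.
No further breaks.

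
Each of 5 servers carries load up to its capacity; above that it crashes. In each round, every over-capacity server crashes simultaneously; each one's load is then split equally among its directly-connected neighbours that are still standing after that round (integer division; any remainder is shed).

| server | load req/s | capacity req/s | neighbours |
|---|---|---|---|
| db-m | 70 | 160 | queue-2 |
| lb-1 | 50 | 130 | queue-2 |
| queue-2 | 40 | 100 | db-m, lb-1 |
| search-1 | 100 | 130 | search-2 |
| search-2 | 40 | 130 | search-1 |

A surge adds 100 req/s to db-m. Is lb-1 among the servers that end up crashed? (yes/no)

Round 1 — db-m at 170 > 160. db-m crashes.
  db-m sheds 170 req/s to queue-2: 170 each.
    queue-2: 40+170 = 210 > 100
Round 2 — queue-2 crashes.
  queue-2 sheds 210 req/s to lb-1: 210 each.
    lb-1: 50+210 = 260 > 130
Round 3 — lb-1 crashes.
  lb-1 sheds 260 req/s: no online neighbours, lost.
No further crashes.

yes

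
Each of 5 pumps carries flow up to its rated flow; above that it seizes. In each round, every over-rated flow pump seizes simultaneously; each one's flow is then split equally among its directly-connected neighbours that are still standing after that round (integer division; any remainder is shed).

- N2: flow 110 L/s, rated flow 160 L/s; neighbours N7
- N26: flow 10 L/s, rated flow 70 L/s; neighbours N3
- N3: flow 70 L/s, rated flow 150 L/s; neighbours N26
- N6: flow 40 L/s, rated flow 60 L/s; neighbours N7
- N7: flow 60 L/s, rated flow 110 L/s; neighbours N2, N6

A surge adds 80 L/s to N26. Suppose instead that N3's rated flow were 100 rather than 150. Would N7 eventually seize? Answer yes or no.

no

With N3's rated flow at 100:
Round 1 — N26 at 90 > 70. N26 seizes.
  N26 sheds 90 L/s to N3: 90 each.
    N3: 70+90 = 160 > 100
Round 2 — N3 seizes.
  N3 sheds 160 L/s: no online neighbours, lost.
No further seizures.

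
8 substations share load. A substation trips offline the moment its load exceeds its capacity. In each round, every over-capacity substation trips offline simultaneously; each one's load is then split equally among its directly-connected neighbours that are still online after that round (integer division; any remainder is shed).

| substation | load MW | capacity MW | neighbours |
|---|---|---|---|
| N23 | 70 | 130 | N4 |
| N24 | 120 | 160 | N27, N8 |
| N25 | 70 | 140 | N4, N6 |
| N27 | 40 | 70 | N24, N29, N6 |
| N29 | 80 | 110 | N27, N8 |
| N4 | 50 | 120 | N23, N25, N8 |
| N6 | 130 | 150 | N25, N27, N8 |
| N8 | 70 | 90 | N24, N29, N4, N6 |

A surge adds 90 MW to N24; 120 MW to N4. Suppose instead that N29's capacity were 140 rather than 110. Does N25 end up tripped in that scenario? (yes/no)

With N29's capacity at 140:
Round 1 — N24 at 210 > 160; N4 at 170 > 120. N24, N4 trip offline.
  N24 sheds 210 MW to N27, N8: 105 each.
    N27: 40+105 = 145 > 70
    N8: 70+105 = 175 > 90
  N4 sheds 170 MW to N23, N25, N8: 56 each (2 lost).
    N23: 70+56 = 126 ≤ 130
    N25: 70+56 = 126 ≤ 140
    N8: 175+56 = 231 > 90
Round 2 — N27, N8 trip offline.
  N27 sheds 145 MW to N29, N6: 72 each (1 lost).
    N29: 80+72 = 152 > 140
    N6: 130+72 = 202 > 150
  N8 sheds 231 MW to N29, N6: 115 each (1 lost).
    N29: 152+115 = 267 > 140
    N6: 202+115 = 317 > 150
Round 3 — N29, N6 trip offline.
  N29 sheds 267 MW: no online neighbours, lost.
  N6 sheds 317 MW to N25: 317 each.
    N25: 126+317 = 443 > 140
Round 4 — N25 trips offline.
  N25 sheds 443 MW: no online neighbours, lost.
No further trips.

yes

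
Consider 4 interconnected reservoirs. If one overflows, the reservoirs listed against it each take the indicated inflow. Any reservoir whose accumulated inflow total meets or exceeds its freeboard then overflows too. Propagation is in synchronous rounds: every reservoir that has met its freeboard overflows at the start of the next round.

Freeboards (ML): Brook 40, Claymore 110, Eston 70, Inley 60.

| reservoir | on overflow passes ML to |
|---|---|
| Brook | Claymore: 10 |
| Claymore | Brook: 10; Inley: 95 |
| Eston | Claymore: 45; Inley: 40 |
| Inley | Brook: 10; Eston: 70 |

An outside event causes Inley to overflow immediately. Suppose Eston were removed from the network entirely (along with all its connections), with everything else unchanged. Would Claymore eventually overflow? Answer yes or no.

no

With Eston removed:
Round 1 — Inley overflows (initial).
  Brook: +10 → 10 < 40
No further overflows.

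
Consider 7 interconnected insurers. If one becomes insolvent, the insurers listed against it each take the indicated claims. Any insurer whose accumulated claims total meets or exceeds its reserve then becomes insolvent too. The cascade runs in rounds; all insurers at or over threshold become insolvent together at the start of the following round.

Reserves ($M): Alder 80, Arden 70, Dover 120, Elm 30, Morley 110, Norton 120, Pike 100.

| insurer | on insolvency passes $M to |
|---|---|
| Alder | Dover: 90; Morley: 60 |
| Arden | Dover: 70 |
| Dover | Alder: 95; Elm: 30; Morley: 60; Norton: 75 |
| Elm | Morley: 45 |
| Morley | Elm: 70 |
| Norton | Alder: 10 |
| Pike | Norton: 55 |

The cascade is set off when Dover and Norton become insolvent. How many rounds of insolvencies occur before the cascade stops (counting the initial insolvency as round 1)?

Round 1 — Dover, Norton become insolvent (initial).
  Alder: +95+10 → 105 ≥ 80
  Elm: +30 → 30 ≥ 30
  Morley: +60 → 60 < 110
Round 2 — Alder, Elm become insolvent.
  Morley: +60+45 → 165 ≥ 110
Round 3 — Morley becomes insolvent.
No further insolvencies.

3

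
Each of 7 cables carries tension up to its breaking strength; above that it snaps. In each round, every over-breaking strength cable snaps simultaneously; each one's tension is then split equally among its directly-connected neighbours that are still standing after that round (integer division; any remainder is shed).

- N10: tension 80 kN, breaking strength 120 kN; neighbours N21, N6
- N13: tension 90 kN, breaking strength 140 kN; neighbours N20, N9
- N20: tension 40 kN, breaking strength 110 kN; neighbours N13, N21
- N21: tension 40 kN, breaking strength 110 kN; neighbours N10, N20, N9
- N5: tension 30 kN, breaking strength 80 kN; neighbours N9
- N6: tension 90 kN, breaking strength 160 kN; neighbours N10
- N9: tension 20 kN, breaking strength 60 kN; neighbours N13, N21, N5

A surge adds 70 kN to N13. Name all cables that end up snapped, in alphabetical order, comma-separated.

Round 1 — N13 at 160 > 140. N13 snaps.
  N13 sheds 160 kN to N20, N9: 80 each.
    N20: 40+80 = 120 > 110
    N9: 20+80 = 100 > 60
Round 2 — N20, N9 snap.
  N20 sheds 120 kN to N21: 120 each.
    N21: 40+120 = 160 > 110
  N9 sheds 100 kN to N21, N5: 50 each.
    N21: 160+50 = 210 > 110
    N5: 30+50 = 80 ≤ 80
Round 3 — N21 snaps.
  N21 sheds 210 kN to N10: 210 each.
    N10: 80+210 = 290 > 120
Round 4 — N10 snaps.
  N10 sheds 290 kN to N6: 290 each.
    N6: 90+290 = 380 > 160
Round 5 — N6 snaps.
  N6 sheds 380 kN: no online neighbours, lost.
No further breaks.

N10, N13, N20, N21, N6, N9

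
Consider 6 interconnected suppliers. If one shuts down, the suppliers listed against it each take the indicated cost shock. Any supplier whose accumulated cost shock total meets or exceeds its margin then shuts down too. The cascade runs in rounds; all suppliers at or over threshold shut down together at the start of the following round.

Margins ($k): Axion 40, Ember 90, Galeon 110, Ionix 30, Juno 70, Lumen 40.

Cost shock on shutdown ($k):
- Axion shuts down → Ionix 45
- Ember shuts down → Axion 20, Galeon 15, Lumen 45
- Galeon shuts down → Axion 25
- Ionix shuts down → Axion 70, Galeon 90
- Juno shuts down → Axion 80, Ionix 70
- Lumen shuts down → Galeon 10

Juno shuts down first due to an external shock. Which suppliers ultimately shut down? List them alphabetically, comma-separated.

Axion, Ionix, Juno

Round 1 — Juno shuts down (initial).
  Axion: +80 → 80 ≥ 40
  Ionix: +70 → 70 ≥ 30
Round 2 — Axion, Ionix shut down.
  Galeon: +90 → 90 < 110
No further shutdowns.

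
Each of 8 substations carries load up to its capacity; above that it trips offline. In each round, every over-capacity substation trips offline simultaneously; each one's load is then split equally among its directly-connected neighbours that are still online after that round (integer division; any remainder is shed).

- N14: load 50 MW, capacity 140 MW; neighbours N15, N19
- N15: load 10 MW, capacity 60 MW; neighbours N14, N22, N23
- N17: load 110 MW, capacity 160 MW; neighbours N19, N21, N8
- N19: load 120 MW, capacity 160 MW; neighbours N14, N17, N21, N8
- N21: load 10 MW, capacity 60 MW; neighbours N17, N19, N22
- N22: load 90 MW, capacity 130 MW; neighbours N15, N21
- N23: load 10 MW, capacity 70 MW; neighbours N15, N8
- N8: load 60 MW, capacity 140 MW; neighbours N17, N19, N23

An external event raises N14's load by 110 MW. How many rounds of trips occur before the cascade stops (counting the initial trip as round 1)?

5

Round 1 — N14 at 160 > 140. N14 trips offline.
  N14 sheds 160 MW to N15, N19: 80 each.
    N15: 10+80 = 90 > 60
    N19: 120+80 = 200 > 160
Round 2 — N15, N19 trip offline.
  N15 sheds 90 MW to N22, N23: 45 each.
    N22: 90+45 = 135 > 130
    N23: 10+45 = 55 ≤ 70
  N19 sheds 200 MW to N17, N21, N8: 66 each (2 lost).
    N17: 110+66 = 176 > 160
    N21: 10+66 = 76 > 60
    N8: 60+66 = 126 ≤ 140
Round 3 — N17, N21, N22 trip offline.
  N17 sheds 176 MW to N8: 176 each.
    N8: 126+176 = 302 > 140
  N21 sheds 76 MW: no online neighbours, lost.
  N22 sheds 135 MW: no online neighbours, lost.
Round 4 — N8 trips offline.
  N8 sheds 302 MW to N23: 302 each.
    N23: 55+302 = 357 > 70
Round 5 — N23 trips offline.
  N23 sheds 357 MW: no online neighbours, lost.
No further trips.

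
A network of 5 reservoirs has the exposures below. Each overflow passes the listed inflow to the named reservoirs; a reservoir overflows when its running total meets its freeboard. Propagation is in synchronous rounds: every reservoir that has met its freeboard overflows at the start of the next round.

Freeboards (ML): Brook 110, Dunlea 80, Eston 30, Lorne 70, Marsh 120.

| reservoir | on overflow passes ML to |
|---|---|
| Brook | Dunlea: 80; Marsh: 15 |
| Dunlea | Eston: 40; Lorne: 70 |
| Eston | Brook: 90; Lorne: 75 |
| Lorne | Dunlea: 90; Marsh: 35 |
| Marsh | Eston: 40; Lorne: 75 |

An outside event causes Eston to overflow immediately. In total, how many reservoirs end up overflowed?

Round 1 — Eston overflows (initial).
  Brook: +90 → 90 < 110
  Lorne: +75 → 75 ≥ 70
Round 2 — Lorne overflows.
  Dunlea: +90 → 90 ≥ 80
  Marsh: +35 → 35 < 120
Round 3 — Dunlea overflows.
No further overflows.

3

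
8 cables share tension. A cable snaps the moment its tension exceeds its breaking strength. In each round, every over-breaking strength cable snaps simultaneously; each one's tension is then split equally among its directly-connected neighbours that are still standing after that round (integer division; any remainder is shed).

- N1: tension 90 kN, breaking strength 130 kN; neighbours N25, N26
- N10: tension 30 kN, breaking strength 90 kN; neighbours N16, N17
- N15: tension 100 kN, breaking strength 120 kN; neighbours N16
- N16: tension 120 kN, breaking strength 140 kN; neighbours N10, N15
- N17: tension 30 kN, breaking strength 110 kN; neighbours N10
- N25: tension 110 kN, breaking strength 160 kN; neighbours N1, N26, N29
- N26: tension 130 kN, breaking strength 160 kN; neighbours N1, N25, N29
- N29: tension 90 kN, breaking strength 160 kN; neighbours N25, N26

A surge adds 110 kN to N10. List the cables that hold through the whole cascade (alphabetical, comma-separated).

Round 1 — N10 at 140 > 90. N10 snaps.
  N10 sheds 140 kN to N16, N17: 70 each.
    N16: 120+70 = 190 > 140
    N17: 30+70 = 100 ≤ 110
Round 2 — N16 snaps.
  N16 sheds 190 kN to N15: 190 each.
    N15: 100+190 = 290 > 120
Round 3 — N15 snaps.
  N15 sheds 290 kN: no online neighbours, lost.
No further breaks.

N1, N17, N25, N26, N29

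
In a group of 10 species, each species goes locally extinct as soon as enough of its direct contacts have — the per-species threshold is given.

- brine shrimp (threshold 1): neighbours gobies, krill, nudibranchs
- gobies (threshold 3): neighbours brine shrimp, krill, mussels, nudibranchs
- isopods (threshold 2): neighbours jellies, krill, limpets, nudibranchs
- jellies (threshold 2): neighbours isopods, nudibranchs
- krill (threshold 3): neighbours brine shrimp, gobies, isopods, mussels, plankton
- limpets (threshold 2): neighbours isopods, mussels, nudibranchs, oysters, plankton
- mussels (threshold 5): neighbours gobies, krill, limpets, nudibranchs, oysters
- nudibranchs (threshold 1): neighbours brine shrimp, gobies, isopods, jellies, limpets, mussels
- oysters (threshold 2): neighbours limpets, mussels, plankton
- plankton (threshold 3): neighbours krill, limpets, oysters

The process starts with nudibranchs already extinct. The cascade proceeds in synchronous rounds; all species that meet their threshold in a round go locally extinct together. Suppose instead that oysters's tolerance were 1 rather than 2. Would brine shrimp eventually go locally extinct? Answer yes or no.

yes

With oysters's tolerance at 1:
Round 1 — nudibranchs goes locally extinct (initial).
Round 2 — checking thresholds:
  brine shrimp: 1 of 3 neighbours ≥ 1, goes locally extinct.
  gobies: 1 of 4 neighbours < 3, below threshold.
  isopods: 1 of 4 neighbours < 2, below threshold.
  jellies: 1 of 2 neighbours < 2, below threshold.
  limpets: 1 of 5 neighbours < 2, below threshold.
  mussels: 1 of 5 neighbours < 5, below threshold.
Round 3 — no new extinctions; cascade stops.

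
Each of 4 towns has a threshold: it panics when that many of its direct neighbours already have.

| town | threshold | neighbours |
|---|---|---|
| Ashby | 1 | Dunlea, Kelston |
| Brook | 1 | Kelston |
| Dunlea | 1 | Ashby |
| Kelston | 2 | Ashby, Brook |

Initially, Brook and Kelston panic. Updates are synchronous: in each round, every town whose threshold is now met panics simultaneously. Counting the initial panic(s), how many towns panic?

Round 1 — Brook, Kelston panic (initial).
Round 2 — checking thresholds:
  Ashby: 1 of 2 neighbours ≥ 1, panics.
Round 3 — checking thresholds:
  Dunlea: 1 of 1 neighbours ≥ 1, panics.
Round 4 — no new panics; cascade stops.

4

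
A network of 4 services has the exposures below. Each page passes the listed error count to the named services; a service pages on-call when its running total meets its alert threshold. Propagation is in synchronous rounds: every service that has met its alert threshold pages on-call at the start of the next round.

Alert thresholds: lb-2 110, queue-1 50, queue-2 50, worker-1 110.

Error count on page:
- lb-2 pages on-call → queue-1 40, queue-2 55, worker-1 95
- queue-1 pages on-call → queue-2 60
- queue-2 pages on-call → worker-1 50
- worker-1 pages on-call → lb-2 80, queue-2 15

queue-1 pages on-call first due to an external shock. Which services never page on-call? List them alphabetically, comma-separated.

Round 1 — queue-1 pages on-call (initial).
  queue-2: +60 → 60 ≥ 50
Round 2 — queue-2 pages on-call.
  worker-1: +50 → 50 < 110
No further pages.

lb-2, worker-1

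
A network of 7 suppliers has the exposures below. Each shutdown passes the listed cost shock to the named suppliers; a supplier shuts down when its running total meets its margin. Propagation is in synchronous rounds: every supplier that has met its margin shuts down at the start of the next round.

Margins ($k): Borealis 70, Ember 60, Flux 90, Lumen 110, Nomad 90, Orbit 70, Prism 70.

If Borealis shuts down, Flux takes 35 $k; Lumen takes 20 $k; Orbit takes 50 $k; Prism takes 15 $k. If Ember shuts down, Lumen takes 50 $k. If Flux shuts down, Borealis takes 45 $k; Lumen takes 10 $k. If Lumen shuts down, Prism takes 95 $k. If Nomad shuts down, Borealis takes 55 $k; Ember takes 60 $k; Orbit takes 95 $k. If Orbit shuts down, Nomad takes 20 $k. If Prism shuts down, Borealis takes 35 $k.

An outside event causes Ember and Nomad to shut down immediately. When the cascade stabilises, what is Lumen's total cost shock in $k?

Round 1 — Ember, Nomad shut down (initial).
  Borealis: +55 → 55 < 70
  Lumen: +50 → 50 < 110
  Orbit: +95 → 95 ≥ 70
Round 2 — Orbit shuts down.
No further shutdowns.

50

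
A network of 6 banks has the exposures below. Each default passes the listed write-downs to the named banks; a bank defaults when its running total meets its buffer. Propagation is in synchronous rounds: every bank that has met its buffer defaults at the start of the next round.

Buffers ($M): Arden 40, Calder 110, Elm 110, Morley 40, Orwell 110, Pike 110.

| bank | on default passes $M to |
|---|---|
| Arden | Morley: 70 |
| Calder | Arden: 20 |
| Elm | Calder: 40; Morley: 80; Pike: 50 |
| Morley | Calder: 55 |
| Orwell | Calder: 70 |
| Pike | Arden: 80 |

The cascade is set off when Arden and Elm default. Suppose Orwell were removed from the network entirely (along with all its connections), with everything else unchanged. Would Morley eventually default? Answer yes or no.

yes

With Orwell removed:
Round 1 — Arden, Elm default (initial).
  Calder: +40 → 40 < 110
  Morley: +70+80 → 150 ≥ 40
  Pike: +50 → 50 < 110
Round 2 — Morley defaults.
  Calder: +55 → 95 < 110
No further defaults.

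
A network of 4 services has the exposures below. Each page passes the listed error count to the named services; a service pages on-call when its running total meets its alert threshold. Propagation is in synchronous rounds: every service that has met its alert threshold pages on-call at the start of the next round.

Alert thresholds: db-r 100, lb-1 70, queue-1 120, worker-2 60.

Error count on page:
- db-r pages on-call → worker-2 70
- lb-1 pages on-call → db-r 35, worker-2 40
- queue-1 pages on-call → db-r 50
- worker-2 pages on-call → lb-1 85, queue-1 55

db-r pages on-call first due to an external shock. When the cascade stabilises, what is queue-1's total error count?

Round 1 — db-r pages on-call (initial).
  worker-2: +70 → 70 ≥ 60
Round 2 — worker-2 pages on-call.
  lb-1: +85 → 85 ≥ 70
  queue-1: +55 → 55 < 120
Round 3 — lb-1 pages on-call.
No further pages.

55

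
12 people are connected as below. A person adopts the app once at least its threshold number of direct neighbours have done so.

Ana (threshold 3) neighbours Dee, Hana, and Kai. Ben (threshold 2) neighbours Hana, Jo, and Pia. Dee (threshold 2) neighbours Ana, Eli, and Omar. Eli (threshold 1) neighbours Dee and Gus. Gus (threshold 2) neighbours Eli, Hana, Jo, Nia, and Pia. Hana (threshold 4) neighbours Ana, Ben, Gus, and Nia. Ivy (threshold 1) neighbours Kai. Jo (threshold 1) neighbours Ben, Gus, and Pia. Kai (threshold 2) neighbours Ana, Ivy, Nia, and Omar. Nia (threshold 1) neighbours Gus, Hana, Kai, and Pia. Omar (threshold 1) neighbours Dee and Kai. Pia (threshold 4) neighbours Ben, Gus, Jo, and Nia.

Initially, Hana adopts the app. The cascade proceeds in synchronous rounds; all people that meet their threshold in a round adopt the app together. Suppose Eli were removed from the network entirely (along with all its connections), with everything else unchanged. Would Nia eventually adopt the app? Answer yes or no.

yes

With Eli removed:
Round 1 — Hana adopts the app (initial).
Round 2 — checking thresholds:
  Ana: 1 of 3 neighbours < 3, not yet.
  Ben: 1 of 3 neighbours < 2, not yet.
  Gus: 1 of 4 neighbours < 2, not yet.
  Nia: 1 of 4 neighbours ≥ 1, adopts the app.
Round 3 — checking thresholds:
  Ana: 1 of 3 neighbours < 3, not yet.
  Ben: 1 of 3 neighbours < 2, not yet.
  Gus: 2 of 4 neighbours ≥ 2, adopts the app.
  Kai: 1 of 4 neighbours < 2, not yet.
  Pia: 1 of 4 neighbours < 4, not yet.
Round 4 — checking thresholds:
  Ana: 1 of 3 neighbours < 3, not yet.
  Ben: 1 of 3 neighbours < 2, not yet.
  Jo: 1 of 3 neighbours ≥ 1, adopts the app.
  Kai: 1 of 4 neighbours < 2, not yet.
  Pia: 2 of 4 neighbours < 4, not yet.
Round 5 — checking thresholds:
  Ana: 1 of 3 neighbours < 3, not yet.
  Ben: 2 of 3 neighbours ≥ 2, adopts the app.
  Kai: 1 of 4 neighbours < 2, not yet.
  Pia: 3 of 4 neighbours < 4, not yet.
Round 6 — checking thresholds:
  Ana: 1 of 3 neighbours < 3, not yet.
  Kai: 1 of 4 neighbours < 2, not yet.
  Pia: 4 of 4 neighbours ≥ 4, adopts the app.
Round 7 — no new adoptions; cascade stops.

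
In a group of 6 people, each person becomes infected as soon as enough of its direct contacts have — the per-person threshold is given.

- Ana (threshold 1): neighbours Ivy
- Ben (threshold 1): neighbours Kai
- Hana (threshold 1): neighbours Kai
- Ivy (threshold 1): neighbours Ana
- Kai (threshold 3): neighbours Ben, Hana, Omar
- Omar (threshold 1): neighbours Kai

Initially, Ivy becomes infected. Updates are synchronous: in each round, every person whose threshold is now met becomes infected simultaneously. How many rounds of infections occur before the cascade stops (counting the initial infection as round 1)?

2

Round 1 — Ivy becomes infected (initial).
Round 2 — checking thresholds:
  Ana: 1 of 1 neighbours ≥ 1, becomes infected.
Round 3 — no new infections; cascade stops.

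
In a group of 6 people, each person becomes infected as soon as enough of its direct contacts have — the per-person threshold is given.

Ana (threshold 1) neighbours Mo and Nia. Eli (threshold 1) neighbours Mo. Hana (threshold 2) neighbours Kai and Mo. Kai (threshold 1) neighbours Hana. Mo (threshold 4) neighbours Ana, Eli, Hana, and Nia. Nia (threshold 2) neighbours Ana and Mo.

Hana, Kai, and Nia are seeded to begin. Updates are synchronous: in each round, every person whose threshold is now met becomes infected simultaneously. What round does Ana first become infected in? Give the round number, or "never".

Round 1 — Hana, Kai, Nia become infected (initial).
Round 2 — checking thresholds:
  Ana: 1 of 2 neighbours ≥ 1, becomes infected.
  Mo: 2 of 4 neighbours < 4, not yet.
Round 3 — no new infections; cascade stops.

2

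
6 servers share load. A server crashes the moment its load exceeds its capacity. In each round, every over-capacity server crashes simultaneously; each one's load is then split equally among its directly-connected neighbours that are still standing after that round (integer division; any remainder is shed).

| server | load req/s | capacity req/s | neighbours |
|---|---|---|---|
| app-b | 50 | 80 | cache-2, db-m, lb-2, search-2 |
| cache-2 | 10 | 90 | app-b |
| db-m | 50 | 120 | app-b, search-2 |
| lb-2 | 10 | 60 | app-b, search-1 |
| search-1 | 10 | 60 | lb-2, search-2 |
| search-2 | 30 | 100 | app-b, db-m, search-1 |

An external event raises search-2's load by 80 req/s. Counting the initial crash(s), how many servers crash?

2

Round 1 — search-2 at 110 > 100. search-2 crashes.
  search-2 sheds 110 req/s to app-b, db-m, search-1: 36 each (2 lost).
    app-b: 50+36 = 86 > 80
    db-m: 50+36 = 86 ≤ 120
    search-1: 10+36 = 46 ≤ 60
Round 2 — app-b crashes.
  app-b sheds 86 req/s to cache-2, db-m, lb-2: 28 each (2 lost).
    cache-2: 10+28 = 38 ≤ 90
    db-m: 86+28 = 114 ≤ 120
    lb-2: 10+28 = 38 ≤ 60
No further crashes.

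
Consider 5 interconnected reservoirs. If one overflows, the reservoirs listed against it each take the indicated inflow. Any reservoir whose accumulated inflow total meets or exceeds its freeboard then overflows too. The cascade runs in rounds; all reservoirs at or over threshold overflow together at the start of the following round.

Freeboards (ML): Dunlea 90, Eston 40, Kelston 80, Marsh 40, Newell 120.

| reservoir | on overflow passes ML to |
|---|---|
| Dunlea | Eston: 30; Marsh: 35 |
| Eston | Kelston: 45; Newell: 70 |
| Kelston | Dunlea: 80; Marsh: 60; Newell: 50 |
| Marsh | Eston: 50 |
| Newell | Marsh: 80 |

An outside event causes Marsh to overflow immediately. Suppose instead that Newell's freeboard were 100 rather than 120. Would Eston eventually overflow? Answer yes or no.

With Newell's freeboard at 100:
Round 1 — Marsh overflows (initial).
  Eston: +50 → 50 ≥ 40
Round 2 — Eston overflows.
  Kelston: +45 → 45 < 80
  Newell: +70 → 70 < 100
No further overflows.

yes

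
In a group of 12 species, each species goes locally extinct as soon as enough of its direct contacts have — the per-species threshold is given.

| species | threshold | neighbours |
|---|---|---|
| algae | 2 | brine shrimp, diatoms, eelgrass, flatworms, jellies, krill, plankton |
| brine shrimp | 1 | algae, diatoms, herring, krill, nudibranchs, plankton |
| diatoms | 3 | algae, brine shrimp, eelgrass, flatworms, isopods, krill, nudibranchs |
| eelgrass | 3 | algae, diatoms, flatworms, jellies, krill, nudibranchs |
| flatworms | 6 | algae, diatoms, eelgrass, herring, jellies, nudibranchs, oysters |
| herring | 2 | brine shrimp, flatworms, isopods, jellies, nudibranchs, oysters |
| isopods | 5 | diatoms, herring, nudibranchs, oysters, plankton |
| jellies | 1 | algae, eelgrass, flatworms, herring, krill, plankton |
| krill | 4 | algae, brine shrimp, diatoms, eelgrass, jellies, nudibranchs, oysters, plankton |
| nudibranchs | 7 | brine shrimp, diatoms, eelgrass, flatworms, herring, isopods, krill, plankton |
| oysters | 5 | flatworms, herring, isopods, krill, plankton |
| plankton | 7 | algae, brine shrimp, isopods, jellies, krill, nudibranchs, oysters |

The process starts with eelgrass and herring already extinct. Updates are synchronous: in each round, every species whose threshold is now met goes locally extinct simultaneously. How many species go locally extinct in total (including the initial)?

Round 1 — eelgrass, herring go locally extinct (initial).
Round 2 — checking thresholds:
  algae: 1 of 7 neighbours < 2, holds.
  brine shrimp: 1 of 6 neighbours ≥ 1, goes locally extinct.
  diatoms: 1 of 7 neighbours < 3, holds.
  flatworms: 2 of 7 neighbours < 6, holds.
  isopods: 1 of 5 neighbours < 5, holds.
  jellies: 2 of 6 neighbours ≥ 1, goes locally extinct.
  krill: 1 of 8 neighbours < 4, holds.
  nudibranchs: 2 of 8 neighbours < 7, holds.
  oysters: 1 of 5 neighbours < 5, holds.
Round 3 — checking thresholds:
  algae: 3 of 7 neighbours ≥ 2, goes locally extinct.
  diatoms: 2 of 7 neighbours < 3, holds.
  flatworms: 3 of 7 neighbours < 6, holds.
  isopods: 1 of 5 neighbours < 5, holds.
  krill: 3 of 8 neighbours < 4, holds.
  nudibranchs: 3 of 8 neighbours < 7, holds.
  oysters: 1 of 5 neighbours < 5, holds.
  plankton: 2 of 7 neighbours < 7, holds.
Round 4 — checking thresholds:
  diatoms: 3 of 7 neighbours ≥ 3, goes locally extinct.
  flatworms: 4 of 7 neighbours < 6, holds.
  isopods: 1 of 5 neighbours < 5, holds.
  krill: 4 of 8 neighbours ≥ 4, goes locally extinct.
  nudibranchs: 3 of 8 neighbours < 7, holds.
  oysters: 1 of 5 neighbours < 5, holds.
  plankton: 3 of 7 neighbours < 7, holds.
Round 5 — no new extinctions; cascade stops.

7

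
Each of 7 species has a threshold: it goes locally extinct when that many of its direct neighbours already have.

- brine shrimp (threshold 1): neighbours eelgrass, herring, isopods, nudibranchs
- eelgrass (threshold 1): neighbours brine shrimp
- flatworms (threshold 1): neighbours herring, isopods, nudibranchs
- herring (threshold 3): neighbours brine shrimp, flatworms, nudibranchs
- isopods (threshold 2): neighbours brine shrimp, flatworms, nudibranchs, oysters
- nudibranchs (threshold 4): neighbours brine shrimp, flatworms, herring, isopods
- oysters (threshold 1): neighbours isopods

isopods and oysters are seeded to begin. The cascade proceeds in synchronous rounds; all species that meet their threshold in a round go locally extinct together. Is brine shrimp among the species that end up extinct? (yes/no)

yes

Round 1 — isopods, oysters go locally extinct (initial).
Round 2 — checking thresholds:
  brine shrimp: 1 of 4 neighbours ≥ 1, goes locally extinct.
  flatworms: 1 of 3 neighbours ≥ 1, goes locally extinct.
  nudibranchs: 1 of 4 neighbours < 4, holds.
Round 3 — checking thresholds:
  eelgrass: 1 of 1 neighbours ≥ 1, goes locally extinct.
  herring: 2 of 3 neighbours < 3, holds.
  nudibranchs: 3 of 4 neighbours < 4, holds.
Round 4 — no new extinctions; cascade stops.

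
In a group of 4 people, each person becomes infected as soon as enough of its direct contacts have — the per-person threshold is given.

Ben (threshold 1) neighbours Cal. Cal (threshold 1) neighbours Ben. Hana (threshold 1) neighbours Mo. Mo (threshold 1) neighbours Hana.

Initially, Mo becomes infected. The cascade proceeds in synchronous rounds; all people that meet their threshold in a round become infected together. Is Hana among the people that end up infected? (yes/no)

yes

Round 1 — Mo becomes infected (initial).
Round 2 — checking thresholds:
  Hana: 1 of 1 neighbours ≥ 1, becomes infected.
Round 3 — no new infections; cascade stops.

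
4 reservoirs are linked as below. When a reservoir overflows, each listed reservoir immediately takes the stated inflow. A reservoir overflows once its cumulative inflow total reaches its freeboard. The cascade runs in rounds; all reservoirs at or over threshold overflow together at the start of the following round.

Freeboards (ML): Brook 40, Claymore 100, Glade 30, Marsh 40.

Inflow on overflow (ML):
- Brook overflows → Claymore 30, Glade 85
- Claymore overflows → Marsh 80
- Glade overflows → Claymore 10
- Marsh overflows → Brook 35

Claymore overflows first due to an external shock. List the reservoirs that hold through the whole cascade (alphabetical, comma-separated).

Round 1 — Claymore overflows (initial).
  Marsh: +80 → 80 ≥ 40
Round 2 — Marsh overflows.
  Brook: +35 → 35 < 40
No further overflows.

Brook, Glade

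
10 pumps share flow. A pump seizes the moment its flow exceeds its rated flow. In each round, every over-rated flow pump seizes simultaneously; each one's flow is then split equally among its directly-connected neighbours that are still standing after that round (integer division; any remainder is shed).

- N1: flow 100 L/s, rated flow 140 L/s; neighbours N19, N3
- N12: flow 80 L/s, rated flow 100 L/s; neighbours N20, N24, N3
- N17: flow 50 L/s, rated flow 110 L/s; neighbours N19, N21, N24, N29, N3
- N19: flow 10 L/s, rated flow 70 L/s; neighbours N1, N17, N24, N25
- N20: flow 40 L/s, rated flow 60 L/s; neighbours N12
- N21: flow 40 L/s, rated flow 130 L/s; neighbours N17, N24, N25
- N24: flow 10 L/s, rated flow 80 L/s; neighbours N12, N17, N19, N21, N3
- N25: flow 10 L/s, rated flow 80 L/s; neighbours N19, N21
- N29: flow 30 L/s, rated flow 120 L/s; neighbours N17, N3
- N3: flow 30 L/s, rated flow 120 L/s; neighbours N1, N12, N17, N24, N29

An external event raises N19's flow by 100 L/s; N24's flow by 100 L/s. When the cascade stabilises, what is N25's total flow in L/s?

Round 1 — N19 at 110 > 70; N24 at 110 > 80. N19, N24 seize.
  N19 sheds 110 L/s to N1, N17, N25: 36 each (2 lost).
    N1: 100+36 = 136 ≤ 140
    N17: 50+36 = 86 ≤ 110
    N25: 10+36 = 46 ≤ 80
  N24 sheds 110 L/s to N12, N17, N21, N3: 27 each (2 lost).
    N12: 80+27 = 107 > 100
    N17: 86+27 = 113 > 110
    N21: 40+27 = 67 ≤ 130
    N3: 30+27 = 57 ≤ 120
Round 2 — N12, N17 seize.
  N12 sheds 107 L/s to N20, N3: 53 each (1 lost).
    N20: 40+53 = 93 > 60
    N3: 57+53 = 110 ≤ 120
  N17 sheds 113 L/s to N21, N29, N3: 37 each (2 lost).
    N21: 67+37 = 104 ≤ 130
    N29: 30+37 = 67 ≤ 120
    N3: 110+37 = 147 > 120
Round 3 — N20, N3 seize.
  N20 sheds 93 L/s: no online neighbours, lost.
  N3 sheds 147 L/s to N1, N29: 73 each (1 lost).
    N1: 136+73 = 209 > 140
    N29: 67+73 = 140 > 120
Round 4 — N1, N29 seize.
  N1 sheds 209 L/s: no online neighbours, lost.
  N29 sheds 140 L/s: no online neighbours, lost.
No further seizures.

46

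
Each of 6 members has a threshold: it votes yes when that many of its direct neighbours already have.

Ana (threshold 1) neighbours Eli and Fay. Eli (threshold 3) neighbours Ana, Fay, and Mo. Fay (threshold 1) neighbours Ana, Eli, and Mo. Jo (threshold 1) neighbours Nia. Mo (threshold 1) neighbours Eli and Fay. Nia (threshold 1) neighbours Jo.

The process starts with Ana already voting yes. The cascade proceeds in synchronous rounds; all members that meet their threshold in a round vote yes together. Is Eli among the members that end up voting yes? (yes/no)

Round 1 — Ana votes yes (initial).
Round 2 — checking thresholds:
  Eli: 1 of 3 neighbours < 3, holds.
  Fay: 1 of 3 neighbours ≥ 1, votes yes.
Round 3 — checking thresholds:
  Eli: 2 of 3 neighbours < 3, holds.
  Mo: 1 of 2 neighbours ≥ 1, votes yes.
Round 4 — checking thresholds:
  Eli: 3 of 3 neighbours ≥ 3, votes yes.
Round 5 — no new yes votes; cascade stops.

yes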